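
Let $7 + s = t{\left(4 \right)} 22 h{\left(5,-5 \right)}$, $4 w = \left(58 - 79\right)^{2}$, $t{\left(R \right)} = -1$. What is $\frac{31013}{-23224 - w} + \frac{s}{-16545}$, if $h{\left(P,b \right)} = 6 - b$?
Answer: $- \frac{676399809}{514753555} \approx -1.314$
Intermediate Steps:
$w = \frac{441}{4}$ ($w = \frac{\left(58 - 79\right)^{2}}{4} = \frac{\left(-21\right)^{2}}{4} = \frac{1}{4} \cdot 441 = \frac{441}{4} \approx 110.25$)
$s = -249$ ($s = -7 + \left(-1\right) 22 \left(6 - -5\right) = -7 - 22 \left(6 + 5\right) = -7 - 242 = -249$)
$\frac{31013}{-23224 - w} + \frac{s}{-16545} = \frac{31013}{-23224 - \frac{441}{4}} - \frac{249}{-16545} = \frac{31013}{-23224 - \frac{441}{4}} - - \frac{83}{5515} = \frac{31013}{- \frac{93337}{4}} + \frac{83}{5515} = 31013 \left(- \frac{4}{93337}\right) + \frac{83}{5515} = - \frac{124052}{93337} + \frac{83}{5515} = - \frac{676399809}{514753555}$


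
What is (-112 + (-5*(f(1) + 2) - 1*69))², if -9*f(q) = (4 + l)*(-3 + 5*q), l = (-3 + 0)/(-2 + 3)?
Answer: 2920681/81 ≈ 36058.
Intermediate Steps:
l = -3 (l = -3/1 = -3*1 = -3)
f(q) = ⅓ - 5*q/9 (f(q) = -(4 - 3)*(-3 + 5*q)/9 = -(-3 + 5*q)/9 = ⅓ - 5*q/9)
(-112 + (-5*(f(1) + 2) - 1*69))² = (-112 + (-5*((⅓ - 5/9*1) + 2) - 1*69))² = (-112 + (-5*((⅓ - 5/9) + 2) - 69))² = (-112 + (-5*(-2/9 + 2) - 69))² = (-112 + (-5*16/9 - 69))² = (-112 + (-80/9 - 69))² = (-112 - 701/9)² = (-1709/9)² = 2920681/81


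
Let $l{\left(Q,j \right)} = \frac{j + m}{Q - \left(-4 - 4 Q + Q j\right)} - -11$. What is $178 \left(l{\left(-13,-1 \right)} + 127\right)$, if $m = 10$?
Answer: $\frac{908067}{37} \approx 24542.0$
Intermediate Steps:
$l{\left(Q,j \right)} = 11 + \frac{10 + j}{4 + 5 Q - Q j}$ ($l{\left(Q,j \right)} = \frac{j + 10}{Q - \left(-4 - 4 Q + Q j\right)} - -11 = \frac{10 + j}{Q - \left(-4 - 4 Q + Q j\right)} + 11 = \frac{10 + j}{Q + \left(Q + \left(4 + 3 Q - Q j\right)\right)} + 11 = \frac{10 + j}{Q + \left(4 + 4 Q - Q j\right)} + 11 = \frac{10 + j}{4 + 5 Q - Q j} + 11 = 11 + \frac{10 + j}{4 + 5 Q - Q j}$)
$178 \left(l{\left(-13,-1 \right)} + 127\right) = 178 \left(\frac{54 - 1 + 55 \left(-13\right) - \left(-143\right) \left(-1\right)}{4 + 5 \left(-13\right) - \left(-13\right) \left(-1\right)} + 127\right) = 178 \left(\frac{54 - 1 - 715 - 143}{4 - 65 - 13} + 127\right) = 178 \left(\frac{1}{-74} \left(-805\right) + 127\right) = 178 \left(\left(- \frac{1}{74}\right) \left(-805\right) + 127\right) = 178 \left(\frac{805}{74} + 127\right) = 178 \cdot \frac{10203}{74} = \frac{908067}{37}$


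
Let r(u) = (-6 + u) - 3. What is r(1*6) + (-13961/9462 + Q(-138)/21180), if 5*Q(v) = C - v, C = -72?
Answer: -186830117/41751075 ≈ -4.4749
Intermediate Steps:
r(u) = -9 + u
Q(v) = -72/5 - v/5 (Q(v) = (-72 - v)/5 = -72/5 - v/5)
r(1*6) + (-13961/9462 + Q(-138)/21180) = (-9 + 1*6) + (-13961/9462 + (-72/5 - ⅕*(-138))/21180) = (-9 + 6) + (-13961*1/9462 + (-72/5 + 138/5)*(1/21180)) = -3 + (-13961/9462 + (66/5)*(1/21180)) = -3 + (-13961/9462 + 11/17650) = -3 - 61576892/41751075 = -186830117/41751075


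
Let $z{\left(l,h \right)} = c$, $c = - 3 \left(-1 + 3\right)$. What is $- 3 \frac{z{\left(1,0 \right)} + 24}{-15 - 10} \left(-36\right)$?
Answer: $- \frac{1944}{25} \approx -77.76$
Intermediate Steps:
$c = -6$ ($c = \left(-3\right) 2 = -6$)
$z{\left(l,h \right)} = -6$
$- 3 \frac{z{\left(1,0 \right)} + 24}{-15 - 10} \left(-36\right) = - 3 \frac{-6 + 24}{-15 - 10} \left(-36\right) = - 3 \frac{18}{-15 - 10} \left(-36\right) = - 3 \frac{18}{-25} \left(-36\right) = - 3 \cdot 18 \left(- \frac{1}{25}\right) \left(-36\right) = \left(-3\right) \left(- \frac{18}{25}\right) \left(-36\right) = \frac{54}{25} \left(-36\right) = - \frac{1944}{25}$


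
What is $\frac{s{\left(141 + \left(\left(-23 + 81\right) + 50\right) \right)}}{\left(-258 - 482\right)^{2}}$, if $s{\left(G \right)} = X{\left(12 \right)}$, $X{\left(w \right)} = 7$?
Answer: $\frac{7}{547600} \approx 1.2783 \cdot 10^{-5}$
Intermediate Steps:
$s{\left(G \right)} = 7$
$\frac{s{\left(141 + \left(\left(-23 + 81\right) + 50\right) \right)}}{\left(-258 - 482\right)^{2}} = \frac{7}{\left(-258 - 482\right)^{2}} = \frac{7}{\left(-740\right)^{2}} = \frac{7}{547600}$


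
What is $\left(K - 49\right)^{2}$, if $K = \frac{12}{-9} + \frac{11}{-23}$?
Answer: $\frac{12292036}{4761} \approx 2581.8$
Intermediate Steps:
$K = - \frac{125}{69}$ ($K = 12 \left(- \frac{1}{9}\right) + 11 \left(- \frac{1}{23}\right) = - \frac{4}{3} - \frac{11}{23} = - \frac{125}{69} \approx -1.8116$)
$\left(K - 49\right)^{2} = \left(- \frac{125}{69} - 49\right)^{2} = \left(- \frac{3506}{69}\right)^{2} = \frac{12292036}{4761}$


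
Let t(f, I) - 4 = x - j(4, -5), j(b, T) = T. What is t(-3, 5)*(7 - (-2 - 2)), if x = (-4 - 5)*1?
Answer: 0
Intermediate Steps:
x = -9 (x = -9*1 = -9)
t(f, I) = 0 (t(f, I) = 4 + (-9 - 1*(-5)) = 4 + (-9 + 5) = 4 - 4 = 0)
t(-3, 5)*(7 - (-2 - 2)) = 0*(7 - (-2 - 2)) = 0*(7 - 1*(-4)) = 0*(7 + 4) = 0*11 = 0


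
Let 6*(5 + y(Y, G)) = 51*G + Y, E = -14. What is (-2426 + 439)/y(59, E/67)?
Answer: -798774/1229 ≈ -649.94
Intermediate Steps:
y(Y, G) = -5 + Y/6 + 17*G/2 (y(Y, G) = -5 + (51*G + Y)/6 = -5 + (Y + 51*G)/6 = -5 + (Y/6 + 17*G/2) = -5 + Y/6 + 17*G/2)
(-2426 + 439)/y(59, E/67) = (-2426 + 439)/(-5 + (⅙)*59 + 17*(-14/67)/2) = -1987/(-5 + 59/6 + 17*(-14*1/67)/2) = -1987/(-5 + 59/6 + (17/2)*(-14/67)) = -1987/(-5 + 59/6 - 119/67) = -1987/1229/402 = -1987*402/1229 = -798774/1229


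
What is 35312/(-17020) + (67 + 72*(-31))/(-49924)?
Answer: -431516997/212426620 ≈ -2.0314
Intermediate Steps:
35312/(-17020) + (67 + 72*(-31))/(-49924) = 35312*(-1/17020) + (67 - 2232)*(-1/49924) = -8828/4255 - 2165*(-1/49924) = -8828/4255 + 2165/49924 = -431516997/212426620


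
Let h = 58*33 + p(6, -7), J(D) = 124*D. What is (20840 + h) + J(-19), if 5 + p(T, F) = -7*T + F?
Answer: 20344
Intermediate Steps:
p(T, F) = -5 + F - 7*T (p(T, F) = -5 + (-7*T + F) = -5 + (F - 7*T) = -5 + F - 7*T)
h = 1860 (h = 58*33 + (-5 - 7 - 7*6) = 1914 + (-5 - 7 - 42) = 1914 - 54 = 1860)
(20840 + h) + J(-19) = (20840 + 1860) + 124*(-19) = 22700 - 2356 = 20344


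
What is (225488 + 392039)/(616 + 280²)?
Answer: 617527/79016 ≈ 7.8152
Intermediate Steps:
(225488 + 392039)/(616 + 280²) = 617527/(616 + 78400) = 617527/79016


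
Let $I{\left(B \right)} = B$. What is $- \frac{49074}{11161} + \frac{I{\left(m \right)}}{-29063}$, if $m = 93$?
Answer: $- \frac{1427275635}{324372143} \approx -4.4001$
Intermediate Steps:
$- \frac{49074}{11161} + \frac{I{\left(m \right)}}{-29063} = - \frac{49074}{11161} + \frac{93}{-29063} = \left(-49074\right) \frac{1}{11161} + 93 \left(- \frac{1}{29063}\right) = - \frac{49074}{11161} - \frac{93}{29063} = - \frac{1427275635}{324372143}$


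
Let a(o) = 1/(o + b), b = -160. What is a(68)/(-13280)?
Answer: 1/1221760 ≈ 8.1849e-7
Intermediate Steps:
a(o) = 1/(-160 + o) (a(o) = 1/(o - 160) = 1/(-160 + o))
a(68)/(-13280) = 1/((-160 + 68)*(-13280)) = -1/13280/(-92) = -1/92*(-1/13280) = 1/1221760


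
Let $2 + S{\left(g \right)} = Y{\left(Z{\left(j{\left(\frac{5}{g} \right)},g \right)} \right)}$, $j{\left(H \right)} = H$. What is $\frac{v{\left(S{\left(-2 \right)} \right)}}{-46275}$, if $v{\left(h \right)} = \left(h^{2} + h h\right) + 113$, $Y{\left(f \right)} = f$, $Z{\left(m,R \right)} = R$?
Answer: $- \frac{29}{9255} \approx -0.0031334$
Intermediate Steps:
$S{\left(g \right)} = -2 + g$
$v{\left(h \right)} = 113 + 2 h^{2}$ ($v{\left(h \right)} = \left(h^{2} + h^{2}\right) + 113 = 2 h^{2} + 113 = 113 + 2 h^{2}$)
$\frac{v{\left(S{\left(-2 \right)} \right)}}{-46275} = \frac{113 + 2 \left(-2 - 2\right)^{2}}{-46275} = \left(113 + 2 \left(-4\right)^{2}\right) \left(- \frac{1}{46275}\right) = \left(113 + 2 \cdot 16\right) \left(- \frac{1}{46275}\right) = \left(113 + 32\right) \left(- \frac{1}{46275}\right) = 145 \left(- \frac{1}{46275}\right) = - \frac{29}{9255}$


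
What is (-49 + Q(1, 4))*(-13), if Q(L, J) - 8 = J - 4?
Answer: 533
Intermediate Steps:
Q(L, J) = 4 + J (Q(L, J) = 8 + (J - 4) = 8 + (-4 + J) = 4 + J)
(-49 + Q(1, 4))*(-13) = (-49 + (4 + 4))*(-13) = (-49 + 8)*(-13) = -41*(-13) = 533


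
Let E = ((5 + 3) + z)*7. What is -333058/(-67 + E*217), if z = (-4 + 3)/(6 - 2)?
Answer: -1332232/46821 ≈ -28.454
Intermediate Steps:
z = -1/4 ≈ -0.25000
E = 217/4 (E = ((5 + 3) - 1/4)*7 = (8 - 1/4)*7 = (31/4)*7 = 217/4 ≈ 54.250)
-333058/(-67 + E*217) = -333058/(-67 + (217/4)*217) = -333058/(-67 + 47089/4) = -333058/46821/4 = -333058*4/46821 = -1332232/46821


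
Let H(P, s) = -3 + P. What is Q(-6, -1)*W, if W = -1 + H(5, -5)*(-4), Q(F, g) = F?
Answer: 54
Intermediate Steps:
W = -9 (W = -1 + (-3 + 5)*(-4) = -1 + 2*(-4) = -1 - 8 = -9)
Q(-6, -1)*W = -6*(-9) = 54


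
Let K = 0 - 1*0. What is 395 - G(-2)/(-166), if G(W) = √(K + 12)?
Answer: 395 + √3/83 ≈ 395.02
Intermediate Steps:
K = 0 (K = 0 + 0 = 0)
G(W) = 2*√3 (G(W) = √(0 + 12) = √12 = 2*√3)
395 - G(-2)/(-166) = 395 - 2*√3/(-166) = 395 - 2*√3*(-1)/166 = 395 - (-1)*√3/83 = 395 + √3/83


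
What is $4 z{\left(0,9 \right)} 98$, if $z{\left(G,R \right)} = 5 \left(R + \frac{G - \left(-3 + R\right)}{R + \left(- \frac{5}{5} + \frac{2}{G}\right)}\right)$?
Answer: $17640$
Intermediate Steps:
$z{\left(G,R \right)} = 5 R + \frac{5 \left(3 + G - R\right)}{-1 + R + \frac{2}{G}}$ ($z{\left(G,R \right)} = 5 \left(R + \frac{3 + G - R}{R + \left(\left(-5\right) \frac{1}{5} + \frac{2}{G}\right)}\right) = 5 \left(R + \frac{3 + G - R}{R - \left(1 - \frac{2}{G}\right)}\right) = 5 \left(R + \frac{3 + G - R}{-1 + R + \frac{2}{G}}\right) = 5 R + \frac{5 \left(3 + G - R\right)}{-1 + R + \frac{2}{G}}$)
$4 z{\left(0,9 \right)} 98 = 4 \frac{5 \left(0^{2} + 2 \cdot 9 + 3 \cdot 0 + 0 \cdot 9^{2} - 0 \cdot 9\right)}{2 - 0 + 0 \cdot 9} \cdot 98 = 4 \frac{5 \left(0 + 18 + 0 + 0 \cdot 81 + 0\right)}{2 + 0 + 0} \cdot 98 = 4 \frac{5 \left(0 + 18 + 0 + 0 + 0\right)}{2} \cdot 98 = 4 \cdot 5 \cdot \frac{1}{2} \cdot 18 \cdot 98 = 4 \cdot 45 \cdot 98 = 180 \cdot 98 = 17640$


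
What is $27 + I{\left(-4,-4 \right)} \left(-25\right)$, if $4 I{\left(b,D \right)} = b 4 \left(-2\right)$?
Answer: $-173$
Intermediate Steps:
$I{\left(b,D \right)} = - 2 b$ ($I{\left(b,D \right)} = \frac{b 4 \left(-2\right)}{4} = \frac{4 b \left(-2\right)}{4} = \frac{\left(-8\right) b}{4} = - 2 b$)
$27 + I{\left(-4,-4 \right)} \left(-25\right) = 27 + \left(-2\right) \left(-4\right) \left(-25\right) = 27 + 8 \left(-25\right) = 27 - 200 = -173$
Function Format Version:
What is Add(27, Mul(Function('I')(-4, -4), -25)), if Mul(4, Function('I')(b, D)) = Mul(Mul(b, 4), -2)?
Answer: -173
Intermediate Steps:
Function('I')(b, D) = Mul(-2, b) (Function('I')(b, D) = Mul(Rational(1, 4), Mul(Mul(b, 4), -2)) = Mul(Rational(1, 4), Mul(Mul(4, b), -2)) = Mul(Rational(1, 4), Mul(-8, b)) = Mul(-2, b))
Add(27, Mul(Function('I')(-4, -4), -25)) = Add(27, Mul(Mul(-2, -4), -25)) = Add(27, Mul(8, -25)) = Add(27, -200) = -173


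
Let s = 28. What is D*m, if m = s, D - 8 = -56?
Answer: -1344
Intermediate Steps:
D = -48 (D = 8 - 56 = -48)
m = 28
D*m = -48*28 = -1344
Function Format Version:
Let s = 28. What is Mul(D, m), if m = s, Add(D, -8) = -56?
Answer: -1344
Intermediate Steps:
D = -48 (D = Add(8, -56) = -48)
m = 28
Mul(D, m) = Mul(-48, 28) = -1344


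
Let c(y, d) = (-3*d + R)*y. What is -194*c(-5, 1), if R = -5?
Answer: -7760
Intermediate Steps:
c(y, d) = y*(-5 - 3*d) (c(y, d) = (-3*d - 5)*y = (-5 - 3*d)*y = y*(-5 - 3*d))
-194*c(-5, 1) = -(-194)*(-5)*(5 + 3*1) = -(-194)*(-5)*(5 + 3) = -(-194)*(-5)*8 = -194*40 = -7760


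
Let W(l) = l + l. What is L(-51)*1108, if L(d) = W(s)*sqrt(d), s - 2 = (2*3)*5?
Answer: 70912*I*sqrt(51) ≈ 5.0641e+5*I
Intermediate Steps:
s = 32 (s = 2 + (2*3)*5 = 2 + 6*5 = 2 + 30 = 32)
W(l) = 2*l
L(d) = 64*sqrt(d) (L(d) = (2*32)*sqrt(d) = 64*sqrt(d))
L(-51)*1108 = (64*sqrt(-51))*1108 = (64*(I*sqrt(51)))*1108 = (64*I*sqrt(51))*1108 = 70912*I*sqrt(51)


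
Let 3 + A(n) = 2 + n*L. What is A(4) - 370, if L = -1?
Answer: -375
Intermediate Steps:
A(n) = -1 - n (A(n) = -3 + (2 + n*(-1)) = -3 + (2 - n) = -1 - n)
A(4) - 370 = (-1 - 1*4) - 370 = (-1 - 4) - 370 = -5 - 370 = -375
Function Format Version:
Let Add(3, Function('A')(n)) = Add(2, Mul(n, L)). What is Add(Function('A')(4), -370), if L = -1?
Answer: -375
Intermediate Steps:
Function('A')(n) = Add(-1, Mul(-1, n)) (Function('A')(n) = Add(-3, Add(2, Mul(n, -1))) = Add(-3, Add(2, Mul(-1, n))) = Add(-1, Mul(-1, n)))
Add(Function('A')(4), -370) = Add(Add(-1, Mul(-1, 4)), -370) = Add(Add(-1, -4), -370) = Add(-5, -370) = -375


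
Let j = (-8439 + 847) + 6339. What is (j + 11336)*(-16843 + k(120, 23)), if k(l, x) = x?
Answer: -169596060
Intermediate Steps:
j = -1253 (j = -7592 + 6339 = -1253)
(j + 11336)*(-16843 + k(120, 23)) = (-1253 + 11336)*(-16843 + 23) = 10083*(-16820) = -169596060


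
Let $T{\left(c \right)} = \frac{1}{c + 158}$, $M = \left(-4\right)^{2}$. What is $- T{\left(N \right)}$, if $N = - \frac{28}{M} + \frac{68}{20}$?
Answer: $- \frac{20}{3193} \approx -0.0062637$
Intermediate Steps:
$M = 16$
$N = \frac{33}{20}$ ($N = - \frac{28}{16} + \frac{68}{20} = \left(-28\right) \frac{1}{16} + 68 \cdot \frac{1}{20} = - \frac{7}{4} + \frac{17}{5} = \frac{33}{20} \approx 1.65$)
$T{\left(c \right)} = \frac{1}{158 + c}$
$- T{\left(N \right)} = - \frac{1}{158 + \frac{33}{20}} = - \frac{1}{\frac{3193}{20}} = \left(-1\right) \frac{20}{3193} = - \frac{20}{3193}$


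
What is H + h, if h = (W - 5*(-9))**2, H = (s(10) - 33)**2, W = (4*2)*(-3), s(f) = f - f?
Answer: 1530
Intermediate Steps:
s(f) = 0
W = -24 (W = 8*(-3) = -24)
H = 1089 (H = (0 - 33)**2 = (-33)**2 = 1089)
h = 441 (h = (-24 - 5*(-9))**2 = (-24 + 45)**2 = 21**2 = 441)
H + h = 1089 + 441 = 1530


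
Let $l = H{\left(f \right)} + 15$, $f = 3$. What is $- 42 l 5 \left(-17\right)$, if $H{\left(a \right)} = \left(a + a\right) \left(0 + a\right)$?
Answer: $117810$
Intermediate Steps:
$H{\left(a \right)} = 2 a^{2}$ ($H{\left(a \right)} = 2 a a = 2 a^{2}$)
$l = 33$ ($l = 2 \cdot 3^{2} + 15 = 2 \cdot 9 + 15 = 18 + 15 = 33$)
$- 42 l 5 \left(-17\right) = \left(-42\right) 33 \cdot 5 \left(-17\right) = \left(-1386\right) \left(-85\right) = 117810$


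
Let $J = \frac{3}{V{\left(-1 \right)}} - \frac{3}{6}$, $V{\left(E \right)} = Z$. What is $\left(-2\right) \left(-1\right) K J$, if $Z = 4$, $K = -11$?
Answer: $- \frac{11}{2} \approx -5.5$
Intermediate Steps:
$V{\left(E \right)} = 4$
$J = \frac{1}{4}$ ($J = \frac{3}{4} - \frac{3}{6} = 3 \cdot \frac{1}{4} - \frac{1}{2} = \frac{3}{4} - \frac{1}{2} = \frac{1}{4} \approx 0.25$)
$\left(-2\right) \left(-1\right) K J = \left(-2\right) \left(-1\right) \left(-11\right) \frac{1}{4} = 2 \left(-11\right) \frac{1}{4} = \left(-22\right) \frac{1}{4} = - \frac{11}{2}$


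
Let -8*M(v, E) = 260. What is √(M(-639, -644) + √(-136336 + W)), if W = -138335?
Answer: √(-130 + 36*I*√3391)/2 ≈ 15.694 + 16.697*I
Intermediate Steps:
M(v, E) = -65/2 (M(v, E) = -⅛*260 = -65/2)
√(M(-639, -644) + √(-136336 + W)) = √(-65/2 + √(-136336 - 138335)) = √(-65/2 + √(-274671)) = √(-65/2 + 9*I*√3391)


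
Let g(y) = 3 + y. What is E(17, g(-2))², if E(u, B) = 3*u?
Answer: 2601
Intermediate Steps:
E(17, g(-2))² = (3*17)² = 51² = 2601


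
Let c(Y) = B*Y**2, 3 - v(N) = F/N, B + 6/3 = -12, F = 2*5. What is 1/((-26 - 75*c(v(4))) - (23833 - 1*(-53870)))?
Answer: -2/154933 ≈ -1.2909e-5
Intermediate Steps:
F = 10
B = -14 (B = -2 - 12 = -14)
v(N) = 3 - 10/N
c(Y) = -14*Y**2
1/((-26 - 75*c(v(4))) - (23833 - 1*(-53870))) = 1/((-26 - (-1050)*(3 - 10/4)**2) - (23833 - 1*(-53870))) = 1/((-26 - (-1050)*(3 - 10*1/4)**2) - (23833 + 53870)) = 1/((-26 - (-1050)*(3 - 5/2)**2) - 1*77703) = 1/((-26 - (-1050)*(1/2)**2) - 77703) = 1/((-26 - (-1050)/4) - 77703) = 1/((-26 - 75*(-7/2)) - 77703) = 1/((-26 + 525/2) - 77703) = 1/(473/2 - 77703) = 1/(-154933/2) = -2/154933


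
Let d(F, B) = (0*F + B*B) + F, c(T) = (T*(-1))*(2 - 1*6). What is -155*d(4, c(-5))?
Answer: -62620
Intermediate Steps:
c(T) = 4*T (c(T) = (-T)*(2 - 6) = -T*(-4) = 4*T)
d(F, B) = F + B² (d(F, B) = (0 + B²) + F = B² + F = F + B²)
-155*d(4, c(-5)) = -155*(4 + (4*(-5))²) = -155*(4 + (-20)²) = -155*(4 + 400) = -155*404 = -62620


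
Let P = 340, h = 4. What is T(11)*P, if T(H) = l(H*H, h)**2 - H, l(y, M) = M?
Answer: 1700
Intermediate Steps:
T(H) = 16 - H (T(H) = 4**2 - H = 16 - H)
T(11)*P = (16 - 1*11)*340 = (16 - 11)*340 = 5*340 = 1700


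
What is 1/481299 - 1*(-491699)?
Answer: 236654237002/481299 ≈ 4.9170e+5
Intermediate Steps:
1/481299 - 1*(-491699) = 1/481299 + 491699 = 236654237002/481299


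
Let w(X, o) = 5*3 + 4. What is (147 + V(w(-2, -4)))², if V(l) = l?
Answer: 27556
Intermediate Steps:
w(X, o) = 19 (w(X, o) = 15 + 4 = 19)
(147 + V(w(-2, -4)))² = (147 + 19)² = 166² = 27556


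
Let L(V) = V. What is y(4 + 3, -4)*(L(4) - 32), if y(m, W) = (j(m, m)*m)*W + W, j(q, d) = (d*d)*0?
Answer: 112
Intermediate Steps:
j(q, d) = 0 (j(q, d) = d²*0 = 0)
y(m, W) = W (y(m, W) = (0*m)*W + W = 0*W + W = 0 + W = W)
y(4 + 3, -4)*(L(4) - 32) = -4*(4 - 32) = -4*(-28) = 112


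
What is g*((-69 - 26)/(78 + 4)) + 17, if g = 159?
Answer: -13711/82 ≈ -167.21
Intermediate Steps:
g*((-69 - 26)/(78 + 4)) + 17 = 159*((-69 - 26)/(78 + 4)) + 17 = 159*(-95/82) + 17 = -15105/82 + 17 = -13711/82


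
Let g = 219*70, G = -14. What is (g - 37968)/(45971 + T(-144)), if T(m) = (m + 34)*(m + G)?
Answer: -7546/21117 ≈ -0.35734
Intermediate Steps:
T(m) = (-14 + m)*(34 + m) (T(m) = (m + 34)*(m - 14) = (34 + m)*(-14 + m) = (-14 + m)*(34 + m))
g = 15330
(g - 37968)/(45971 + T(-144)) = (15330 - 37968)/(45971 + (-476 + (-144)**2 + 20*(-144))) = -22638/(45971 + (-476 + 20736 - 2880)) = -22638/(45971 + 17380) = -22638/63351 = -22638*1/63351 = -7546/21117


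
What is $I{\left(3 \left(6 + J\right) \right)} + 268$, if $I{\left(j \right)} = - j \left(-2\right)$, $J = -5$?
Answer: $274$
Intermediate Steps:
$I{\left(j \right)} = 2 j$
$I{\left(3 \left(6 + J\right) \right)} + 268 = 2 \cdot 3 \left(6 - 5\right) + 268 = 2 \cdot 3 \cdot 1 + 268 = 2 \cdot 3 + 268 = 6 + 268 = 274$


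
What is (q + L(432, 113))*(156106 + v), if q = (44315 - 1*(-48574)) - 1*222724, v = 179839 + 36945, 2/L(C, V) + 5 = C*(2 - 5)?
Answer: -62986840013930/1301 ≈ -4.8414e+10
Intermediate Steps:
L(C, V) = 2/(-5 - 3*C) (L(C, V) = 2/(-5 + C*(2 - 5)) = 2/(-5 + C*(-3)) = 2/(-5 - 3*C))
v = 216784
q = -129835 (q = (44315 + 48574) - 222724 = 92889 - 222724 = -129835)
(q + L(432, 113))*(156106 + v) = (-129835 - 2/(5 + 3*432))*(156106 + 216784) = (-129835 - 2/(5 + 1296))*372890 = (-129835 - 2/1301)*372890 = -168915337/1301*372890 = -62986840013930/1301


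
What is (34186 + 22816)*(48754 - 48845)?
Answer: -5187182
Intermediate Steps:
(34186 + 22816)*(48754 - 48845) = 57002*(-91) = -5187182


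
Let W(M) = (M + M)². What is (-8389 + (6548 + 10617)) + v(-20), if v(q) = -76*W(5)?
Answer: 1176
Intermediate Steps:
W(M) = 4*M² (W(M) = (2*M)² = 4*M²)
v(q) = -7600 (v(q) = -304*5² = -304*25 = -76*100 = -7600)
(-8389 + (6548 + 10617)) + v(-20) = (-8389 + (6548 + 10617)) - 7600 = (-8389 + 17165) - 7600 = 8776 - 7600 = 1176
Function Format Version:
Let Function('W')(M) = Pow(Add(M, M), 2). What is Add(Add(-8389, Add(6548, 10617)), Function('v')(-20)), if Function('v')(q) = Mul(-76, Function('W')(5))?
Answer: 1176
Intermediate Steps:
Function('W')(M) = Mul(4, Pow(M, 2)) (Function('W')(M) = Pow(Mul(2, M), 2) = Mul(4, Pow(M, 2)))
Function('v')(q) = -7600 (Function('v')(q) = Mul(-76, Mul(4, Pow(5, 2))) = Mul(-76, Mul(4, 25)) = Mul(-76, 100) = -7600)
Add(Add(-8389, Add(6548, 10617)), Function('v')(-20)) = Add(Add(-8389, Add(6548, 10617)), -7600) = Add(Add(-8389, 17165), -7600) = Add(8776, -7600) = 1176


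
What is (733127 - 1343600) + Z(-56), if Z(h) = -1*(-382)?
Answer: -610091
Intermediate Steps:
Z(h) = 382
(733127 - 1343600) + Z(-56) = (733127 - 1343600) + 382 = -610473 + 382 = -610091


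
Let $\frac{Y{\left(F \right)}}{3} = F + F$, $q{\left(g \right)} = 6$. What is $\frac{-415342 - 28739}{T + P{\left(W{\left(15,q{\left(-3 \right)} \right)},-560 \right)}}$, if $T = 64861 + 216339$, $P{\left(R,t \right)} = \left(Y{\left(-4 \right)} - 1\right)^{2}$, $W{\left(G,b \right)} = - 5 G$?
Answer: $- \frac{444081}{281825} \approx -1.5757$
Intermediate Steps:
$Y{\left(F \right)} = 6 F$ ($Y{\left(F \right)} = 3 \left(F + F\right) = 3 \cdot 2 F = 6 F$)
$P{\left(R,t \right)} = 625$ ($P{\left(R,t \right)} = \left(6 \left(-4\right) - 1\right)^{2} = \left(-24 - 1\right)^{2} = \left(-25\right)^{2} = 625$)
$T = 281200$
$\frac{-415342 - 28739}{T + P{\left(W{\left(15,q{\left(-3 \right)} \right)},-560 \right)}} = \frac{-415342 - 28739}{281200 + 625} = - \frac{444081}{281825}$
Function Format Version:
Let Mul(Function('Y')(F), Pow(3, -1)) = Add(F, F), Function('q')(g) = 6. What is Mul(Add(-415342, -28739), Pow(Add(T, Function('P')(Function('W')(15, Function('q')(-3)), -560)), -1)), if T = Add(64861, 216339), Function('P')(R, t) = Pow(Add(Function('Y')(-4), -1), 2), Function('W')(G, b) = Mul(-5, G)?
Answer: Rational(-444081, 281825) ≈ -1.5757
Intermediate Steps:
Function('Y')(F) = Mul(6, F) (Function('Y')(F) = Mul(3, Add(F, F)) = Mul(3, Mul(2, F)) = Mul(6, F))
Function('P')(R, t) = 625 (Function('P')(R, t) = Pow(Add(Mul(6, -4), -1), 2) = Pow(Add(-24, -1), 2) = Pow(-25, 2) = 625)
T = 281200
Mul(Add(-415342, -28739), Pow(Add(T, Function('P')(Function('W')(15, Function('q')(-3)), -560)), -1)) = Mul(Add(-415342, -28739), Pow(Add(281200, 625), -1)) = Mul(-444081, Pow(281825, -1)) = Mul(-444081, Rational(1, 281825)) = Rational(-444081, 281825)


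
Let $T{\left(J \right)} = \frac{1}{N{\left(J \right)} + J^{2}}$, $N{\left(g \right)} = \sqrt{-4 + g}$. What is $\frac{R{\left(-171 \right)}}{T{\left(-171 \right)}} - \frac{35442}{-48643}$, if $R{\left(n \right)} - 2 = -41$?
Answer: $- \frac{55472393115}{48643} - 195 i \sqrt{7} \approx -1.1404 \cdot 10^{6} - 515.92 i$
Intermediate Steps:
$R{\left(n \right)} = -39$ ($R{\left(n \right)} = 2 - 41 = -39$)
$T{\left(J \right)} = \frac{1}{J^{2} + \sqrt{-4 + J}}$ ($T{\left(J \right)} = \frac{1}{\sqrt{-4 + J} + J^{2}} = \frac{1}{J^{2} + \sqrt{-4 + J}}$)
$\frac{R{\left(-171 \right)}}{T{\left(-171 \right)}} - \frac{35442}{-48643} = - \frac{39}{\frac{1}{\left(-171\right)^{2} + \sqrt{-4 - 171}}} - \frac{35442}{-48643} = - \frac{39}{\frac{1}{29241 + \sqrt{-175}}} - - \frac{35442}{48643} = - \frac{39}{\frac{1}{29241 + 5 i \sqrt{7}}} + \frac{35442}{48643} = - 39 \left(29241 + 5 i \sqrt{7}\right) + \frac{35442}{48643} = \left(-1140399 - 195 i \sqrt{7}\right) + \frac{35442}{48643} = - \frac{55472393115}{48643} - 195 i \sqrt{7}$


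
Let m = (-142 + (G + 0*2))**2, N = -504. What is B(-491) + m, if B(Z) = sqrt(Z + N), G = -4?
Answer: 21316 + I*sqrt(995) ≈ 21316.0 + 31.544*I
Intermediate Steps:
B(Z) = sqrt(-504 + Z) (B(Z) = sqrt(Z - 504) = sqrt(-504 + Z))
m = 21316 (m = (-142 + (-4 + 0*2))**2 = (-142 + (-4 + 0))**2 = (-142 - 4)**2 = (-146)**2 = 21316)
B(-491) + m = sqrt(-504 - 491) + 21316 = sqrt(-995) + 21316 = I*sqrt(995) + 21316 = 21316 + I*sqrt(995)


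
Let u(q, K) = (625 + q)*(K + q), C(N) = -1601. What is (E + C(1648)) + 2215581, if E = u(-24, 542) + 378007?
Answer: 2903305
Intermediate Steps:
E = 689325 (E = ((-24)² + 625*542 + 625*(-24) + 542*(-24)) + 378007 = (576 + 338750 - 15000 - 13008) + 378007 = 311318 + 378007 = 689325)
(E + C(1648)) + 2215581 = (689325 - 1601) + 2215581 = 687724 + 2215581 = 2903305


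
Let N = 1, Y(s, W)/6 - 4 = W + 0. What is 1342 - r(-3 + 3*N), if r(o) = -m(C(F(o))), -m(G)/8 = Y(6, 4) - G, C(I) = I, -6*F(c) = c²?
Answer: 958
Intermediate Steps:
Y(s, W) = 24 + 6*W (Y(s, W) = 24 + 6*(W + 0) = 24 + 6*W)
F(c) = -c²/6
m(G) = -384 + 8*G (m(G) = -8*((24 + 6*4) - G) = -8*((24 + 24) - G) = -8*(48 - G) = -384 + 8*G)
r(o) = 384 + 4*o²/3 (r(o) = -(-384 + 8*(-o²/6)) = -(-384 - 4*o²/3) = 384 + 4*o²/3)
1342 - r(-3 + 3*N) = 1342 - (384 + 4*(-3 + 3*1)²/3) = 1342 - (384 + 4*(-3 + 3)²/3) = 1342 - (384 + (4/3)*0²) = 1342 - (384 + (4/3)*0) = 1342 - (384 + 0) = 1342 - 1*384 = 1342 - 384 = 958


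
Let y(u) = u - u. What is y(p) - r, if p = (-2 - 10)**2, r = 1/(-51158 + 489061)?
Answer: -1/437903 ≈ -2.2836e-6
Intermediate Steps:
r = 1/437903 ≈ 2.2836e-6
p = 144 (p = (-12)**2 = 144)
y(u) = 0
y(p) - r = 0 - 1*1/437903 = 0 - 1/437903 = -1/437903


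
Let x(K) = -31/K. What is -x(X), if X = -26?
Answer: -31/26 ≈ -1.1923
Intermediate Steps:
-x(X) = -(-31)/(-26) = -(-31)*(-1)/26 = -1*31/26 = -31/26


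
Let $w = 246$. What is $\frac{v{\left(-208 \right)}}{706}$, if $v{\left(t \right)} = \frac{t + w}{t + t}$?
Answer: $- \frac{19}{146848} \approx -0.00012939$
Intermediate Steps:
$v{\left(t \right)} = \frac{246 + t}{2 t}$ ($v{\left(t \right)} = \frac{t + 246}{t + t} = \frac{246 + t}{2 t}$)
$\frac{v{\left(-208 \right)}}{706} = \frac{\frac{1}{2} \frac{1}{-208} \left(246 - 208\right)}{706} = \frac{1}{2} \left(- \frac{1}{208}\right) 38 \cdot \frac{1}{706} = \left(- \frac{19}{208}\right) \frac{1}{706} = - \frac{19}{146848}$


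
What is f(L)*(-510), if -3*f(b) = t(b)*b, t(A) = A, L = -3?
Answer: 1530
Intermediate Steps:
f(b) = -b**2/3 (f(b) = -b*b/3 = -b**2/3)
f(L)*(-510) = -1/3*(-3)**2*(-510) = -1/3*9*(-510) = -3*(-510) = 1530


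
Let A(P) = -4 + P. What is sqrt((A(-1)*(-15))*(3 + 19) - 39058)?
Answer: 4*I*sqrt(2338) ≈ 193.41*I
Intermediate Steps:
sqrt((A(-1)*(-15))*(3 + 19) - 39058) = sqrt(((-4 - 1)*(-15))*(3 + 19) - 39058) = sqrt(-5*(-15)*22 - 39058) = sqrt(75*22 - 39058) = sqrt(1650 - 39058) = sqrt(-37408) = 4*I*sqrt(2338)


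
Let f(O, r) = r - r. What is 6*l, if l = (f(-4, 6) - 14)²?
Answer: 1176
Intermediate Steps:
f(O, r) = 0
l = 196 (l = (0 - 14)² = (-14)² = 196)
6*l = 6*196 = 1176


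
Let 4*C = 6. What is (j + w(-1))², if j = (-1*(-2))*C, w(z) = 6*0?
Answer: 9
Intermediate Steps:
C = 3/2 (C = (¼)*6 = 3/2 ≈ 1.5000)
w(z) = 0
j = 3 (j = -1*(-2)*(3/2) = 2*(3/2) = 3)
(j + w(-1))² = (3 + 0)² = 3² = 9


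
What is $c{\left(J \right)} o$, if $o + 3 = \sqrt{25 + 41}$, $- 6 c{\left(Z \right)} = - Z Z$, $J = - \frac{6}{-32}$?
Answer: $- \frac{9}{512} + \frac{3 \sqrt{66}}{512} \approx 0.030024$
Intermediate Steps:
$J = \frac{3}{16}$ ($J = \left(-6\right) \left(- \frac{1}{32}\right) = \frac{3}{16} \approx 0.1875$)
$c{\left(Z \right)} = \frac{Z^{2}}{6}$ ($c{\left(Z \right)} = - \frac{- Z Z}{6} = - \frac{\left(-1\right) Z^{2}}{6} = \frac{Z^{2}}{6}$)
$o = -3 + \sqrt{66}$ ($o = -3 + \sqrt{25 + 41} = -3 + \sqrt{66} \approx 5.124$)
$c{\left(J \right)} o = \frac{\left(\frac{3}{16}\right)^{2}}{6} \left(-3 + \sqrt{66}\right) = \frac{1}{6} \cdot \frac{9}{256} \left(-3 + \sqrt{66}\right) = \frac{3 \left(-3 + \sqrt{66}\right)}{512} = - \frac{9}{512} + \frac{3 \sqrt{66}}{512}$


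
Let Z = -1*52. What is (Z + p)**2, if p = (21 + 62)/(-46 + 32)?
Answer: 657721/196 ≈ 3355.7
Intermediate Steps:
p = -83/14 (p = 83/(-14) = 83*(-1/14) = -83/14 ≈ -5.9286)
Z = -52
(Z + p)**2 = (-52 - 83/14)**2 = (-811/14)**2 = 657721/196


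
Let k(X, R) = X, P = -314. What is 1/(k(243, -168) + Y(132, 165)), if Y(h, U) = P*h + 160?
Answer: -1/41045 ≈ -2.4364e-5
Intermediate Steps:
Y(h, U) = 160 - 314*h (Y(h, U) = -314*h + 160 = 160 - 314*h)
1/(k(243, -168) + Y(132, 165)) = 1/(243 + (160 - 314*132)) = 1/(243 + (160 - 41448)) = 1/(243 - 41288) = 1/(-41045) = -1/41045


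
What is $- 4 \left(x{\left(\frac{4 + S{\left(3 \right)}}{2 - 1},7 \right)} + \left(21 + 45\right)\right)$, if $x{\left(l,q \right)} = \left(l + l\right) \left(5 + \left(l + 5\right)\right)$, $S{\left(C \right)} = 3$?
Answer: $-1216$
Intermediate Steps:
$x{\left(l,q \right)} = 2 l \left(10 + l\right)$ ($x{\left(l,q \right)} = 2 l \left(5 + \left(5 + l\right)\right) = 2 l \left(10 + l\right)$)
$- 4 \left(x{\left(\frac{4 + S{\left(3 \right)}}{2 - 1},7 \right)} + \left(21 + 45\right)\right) = - 4 \left(2 \frac{4 + 3}{2 - 1} \left(10 + \frac{4 + 3}{2 - 1}\right) + \left(21 + 45\right)\right) = - 4 \left(2 \cdot \frac{7}{1} \left(10 + \frac{7}{1}\right) + 66\right) = - 4 \left(2 \cdot 7 \cdot 1 \left(10 + 7 \cdot 1\right) + 66\right) = - 4 \left(2 \cdot 7 \left(10 + 7\right) + 66\right) = - 4 \left(2 \cdot 7 \cdot 17 + 66\right) = - 4 \left(238 + 66\right) = \left(-4\right) 304 = -1216$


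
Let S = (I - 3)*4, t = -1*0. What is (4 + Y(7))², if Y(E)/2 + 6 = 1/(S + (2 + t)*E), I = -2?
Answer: 625/9 ≈ 69.444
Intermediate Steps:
t = 0
S = -20 (S = (-2 - 3)*4 = -5*4 = -20)
Y(E) = -12 + 2/(-20 + 2*E) (Y(E) = -12 + 2/(-20 + (2 + 0)*E) = -12 + 2/(-20 + 2*E))
(4 + Y(7))² = (4 + (121 - 12*7)/(-10 + 7))² = (4 + (121 - 84)/(-3))² = (4 - ⅓*37)² = (4 - 37/3)² = (-25/3)² = 625/9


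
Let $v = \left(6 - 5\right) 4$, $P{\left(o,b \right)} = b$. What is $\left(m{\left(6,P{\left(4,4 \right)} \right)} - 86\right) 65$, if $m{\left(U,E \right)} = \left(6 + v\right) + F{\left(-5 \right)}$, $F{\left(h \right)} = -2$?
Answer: $-5070$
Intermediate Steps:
$v = 4$ ($v = 1 \cdot 4 = 4$)
$m{\left(U,E \right)} = 8$ ($m{\left(U,E \right)} = \left(6 + 4\right) - 2 = 10 - 2 = 8$)
$\left(m{\left(6,P{\left(4,4 \right)} \right)} - 86\right) 65 = \left(8 - 86\right) 65 = \left(-78\right) 65 = -5070$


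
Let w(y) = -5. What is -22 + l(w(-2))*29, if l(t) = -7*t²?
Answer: -5097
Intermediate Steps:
-22 + l(w(-2))*29 = -22 - 7*(-5)²*29 = -22 - 7*25*29 = -22 - 175*29 = -22 - 5075 = -5097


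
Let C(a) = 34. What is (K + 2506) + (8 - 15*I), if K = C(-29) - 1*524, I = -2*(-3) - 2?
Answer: 1964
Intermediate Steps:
I = 4 (I = 6 - 2 = 4)
K = -490 (K = 34 - 1*524 = 34 - 524 = -490)
(K + 2506) + (8 - 15*I) = (-490 + 2506) + (8 - 15*4) = 2016 + (8 - 60) = 2016 - 52 = 1964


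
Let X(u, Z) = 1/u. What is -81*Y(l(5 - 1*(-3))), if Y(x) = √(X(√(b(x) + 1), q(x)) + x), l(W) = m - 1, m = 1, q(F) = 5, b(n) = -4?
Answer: -27*3^(¾)*√(-I) ≈ -43.52 + 43.52*I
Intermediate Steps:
l(W) = 0 (l(W) = 1 - 1 = 0)
Y(x) = √(x - I*√3/3) (Y(x) = √(1/(√(-4 + 1)) + x) = √(1/(√(-3)) + x) = √(1/(I*√3) + x) = √(-I*√3/3 + x) = √(x - I*√3/3))
-81*Y(l(5 - 1*(-3))) = -27*√(9*0 - 3*I*√3) = -27*√(0 - 3*I*√3) = -27*√(-3*I*√3) = -27*3^(¾)*√(-I)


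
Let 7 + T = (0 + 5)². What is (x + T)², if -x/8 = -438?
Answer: 12404484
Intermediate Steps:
x = 3504 (x = -8*(-438) = 3504)
T = 18 (T = -7 + (0 + 5)² = -7 + 5² = -7 + 25 = 18)
(x + T)² = (3504 + 18)² = 3522² = 12404484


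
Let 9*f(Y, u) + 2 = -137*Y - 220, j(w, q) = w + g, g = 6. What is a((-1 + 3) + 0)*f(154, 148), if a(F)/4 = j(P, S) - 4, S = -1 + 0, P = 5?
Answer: -596960/9 ≈ -66329.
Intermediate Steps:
S = -1
j(w, q) = 6 + w (j(w, q) = w + 6 = 6 + w)
f(Y, u) = -74/3 - 137*Y/9 (f(Y, u) = -2/9 + (-137*Y - 220)/9 = -2/9 + (-220 - 137*Y)/9 = -2/9 + (-220/9 - 137*Y/9) = -74/3 - 137*Y/9)
a(F) = 28 (a(F) = 4*((6 + 5) - 4) = 4*(11 - 4) = 4*7 = 28)
a((-1 + 3) + 0)*f(154, 148) = 28*(-74/3 - 137/9*154) = 28*(-74/3 - 21098/9) = 28*(-21320/9) = -596960/9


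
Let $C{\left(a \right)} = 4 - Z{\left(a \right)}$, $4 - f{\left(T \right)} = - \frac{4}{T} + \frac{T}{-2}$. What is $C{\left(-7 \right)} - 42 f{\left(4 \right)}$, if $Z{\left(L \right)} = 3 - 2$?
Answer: $-291$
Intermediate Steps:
$Z{\left(L \right)} = 1$ ($Z{\left(L \right)} = 3 - 2 = 1$)
$f{\left(T \right)} = 4 + \frac{T}{2} + \frac{4}{T}$ ($f{\left(T \right)} = 4 - \left(- \frac{4}{T} + \frac{T}{-2}\right) = 4 - \left(- \frac{4}{T} + T \left(- \frac{1}{2}\right)\right) = 4 - \left(- \frac{4}{T} - \frac{T}{2}\right) = 4 + \left(\frac{T}{2} + \frac{4}{T}\right) = 4 + \frac{T}{2} + \frac{4}{T}$)
$C{\left(a \right)} = 3$ ($C{\left(a \right)} = 4 - 1 = 3$)
$C{\left(-7 \right)} - 42 f{\left(4 \right)} = 3 - 42 \left(4 + \frac{1}{2} \cdot 4 + \frac{4}{4}\right) = 3 - 42 \left(4 + 2 + 4 \cdot \frac{1}{4}\right) = 3 - 42 \left(4 + 2 + 1\right) = 3 - 294 = -291$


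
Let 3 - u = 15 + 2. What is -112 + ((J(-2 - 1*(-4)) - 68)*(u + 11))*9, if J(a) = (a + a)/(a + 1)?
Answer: 1688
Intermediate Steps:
u = -14 (u = 3 - (15 + 2) = 3 - 1*17 = 3 - 17 = -14)
J(a) = 2*a/(1 + a) (J(a) = (2*a)/(1 + a) = 2*a/(1 + a))
-112 + ((J(-2 - 1*(-4)) - 68)*(u + 11))*9 = -112 + ((2*(-2 - 1*(-4))/(1 + (-2 - 1*(-4))) - 68)*(-14 + 11))*9 = -112 + ((2*(-2 + 4)/(1 + (-2 + 4)) - 68)*(-3))*9 = -112 + ((2*2/(1 + 2) - 68)*(-3))*9 = -112 + ((2*2/3 - 68)*(-3))*9 = -112 + ((2*2*(1/3) - 68)*(-3))*9 = -112 + ((4/3 - 68)*(-3))*9 = -112 - 200/3*(-3)*9 = -112 + 200*9 = -112 + 1800 = 1688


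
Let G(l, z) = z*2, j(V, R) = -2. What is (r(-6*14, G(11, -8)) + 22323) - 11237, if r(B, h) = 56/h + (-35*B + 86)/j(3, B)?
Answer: 19139/2 ≈ 9569.5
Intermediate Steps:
G(l, z) = 2*z
r(B, h) = -43 + 56/h + 35*B/2 (r(B, h) = 56/h + (-35*B + 86)/(-2) = 56/h + (86 - 35*B)*(-½) = 56/h + (-43 + 35*B/2) = -43 + 56/h + 35*B/2)
(r(-6*14, G(11, -8)) + 22323) - 11237 = ((-43 + 56/((2*(-8))) + 35*(-6*14)/2) + 22323) - 11237 = ((-43 + 56/(-16) + (35/2)*(-84)) + 22323) - 11237 = ((-43 + 56*(-1/16) - 1470) + 22323) - 11237 = ((-43 - 7/2 - 1470) + 22323) - 11237 = (-3033/2 + 22323) - 11237 = 41613/2 - 11237 = 19139/2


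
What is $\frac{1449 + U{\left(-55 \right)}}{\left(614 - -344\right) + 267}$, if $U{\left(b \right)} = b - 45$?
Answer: $\frac{1349}{1225} \approx 1.1012$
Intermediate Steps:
$U{\left(b \right)} = -45 + b$
$\frac{1449 + U{\left(-55 \right)}}{\left(614 - -344\right) + 267} = \frac{1449 - 100}{\left(614 - -344\right) + 267} = \frac{1449 - 100}{\left(614 + 344\right) + 267} = \frac{1349}{958 + 267} = \frac{1349}{1225}$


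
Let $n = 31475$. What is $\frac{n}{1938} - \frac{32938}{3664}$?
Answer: $\frac{12872639}{1775208} \approx 7.2513$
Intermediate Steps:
$\frac{n}{1938} - \frac{32938}{3664} = \frac{31475}{1938} - \frac{32938}{3664} = 31475 \cdot \frac{1}{1938} - \frac{16469}{1832} = \frac{31475}{1938} - \frac{16469}{1832} = \frac{12872639}{1775208}$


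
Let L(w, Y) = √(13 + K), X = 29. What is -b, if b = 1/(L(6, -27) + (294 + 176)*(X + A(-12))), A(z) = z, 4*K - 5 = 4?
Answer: -31960/255360339 + 2*√61/255360339 ≈ -0.00012510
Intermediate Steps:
K = 9/4 (K = 5/4 + (¼)*4 = 5/4 + 1 = 9/4 ≈ 2.2500)
L(w, Y) = √61/2 (L(w, Y) = √(13 + 9/4) = √(61/4) = √61/2)
b = 1/(7990 + √61/2) (b = 1/(√61/2 + (294 + 176)*(29 - 12)) = 1/(√61/2 + 470*17) = 1/(√61/2 + 7990) = 1/(7990 + √61/2) ≈ 0.00012510)
-b = -(31960/255360339 - 2*√61/255360339) = -31960/255360339 + 2*√61/255360339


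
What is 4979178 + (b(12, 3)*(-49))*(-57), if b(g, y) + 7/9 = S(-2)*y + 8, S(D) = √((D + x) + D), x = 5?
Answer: 15023186/3 ≈ 5.0077e+6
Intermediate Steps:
S(D) = √(5 + 2*D) (S(D) = √((D + 5) + D) = √((5 + D) + D) = √(5 + 2*D))
b(g, y) = 65/9 + y (b(g, y) = -7/9 + (√(5 + 2*(-2))*y + 8) = -7/9 + (√(5 - 4)*y + 8) = -7/9 + (√1*y + 8) = -7/9 + (1*y + 8) = -7/9 + (y + 8) = -7/9 + (8 + y) = 65/9 + y)
4979178 + (b(12, 3)*(-49))*(-57) = 4979178 + ((65/9 + 3)*(-49))*(-57) = 4979178 + ((92/9)*(-49))*(-57) = 4979178 - 4508/9*(-57) = 4979178 + 85652/3 = 15023186/3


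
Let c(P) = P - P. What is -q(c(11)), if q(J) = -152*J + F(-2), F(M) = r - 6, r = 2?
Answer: 4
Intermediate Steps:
F(M) = -4 (F(M) = 2 - 6 = -4)
c(P) = 0
q(J) = -4 - 152*J (q(J) = -152*J - 4 = -4 - 152*J)
-q(c(11)) = -(-4 - 152*0) = -(-4 + 0) = -1*(-4) = 4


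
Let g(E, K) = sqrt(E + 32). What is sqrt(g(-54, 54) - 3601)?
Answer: sqrt(-3601 + I*sqrt(22)) ≈ 0.0391 + 60.008*I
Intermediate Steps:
g(E, K) = sqrt(32 + E)
sqrt(g(-54, 54) - 3601) = sqrt(sqrt(32 - 54) - 3601) = sqrt(sqrt(-22) - 3601) = sqrt(I*sqrt(22) - 3601) = sqrt(-3601 + I*sqrt(22))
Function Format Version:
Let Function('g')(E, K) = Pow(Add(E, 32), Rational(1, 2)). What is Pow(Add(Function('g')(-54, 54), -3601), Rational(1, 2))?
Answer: Pow(Add(-3601, Mul(I, Pow(22, Rational(1, 2)))), Rational(1, 2)) ≈ Add(0.0391, Mul(60.008, I))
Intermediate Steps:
Function('g')(E, K) = Pow(Add(32, E), Rational(1, 2))
Pow(Add(Function('g')(-54, 54), -3601), Rational(1, 2)) = Pow(Add(Pow(Add(32, -54), Rational(1, 2)), -3601), Rational(1, 2)) = Pow(Add(Pow(-22, Rational(1, 2)), -3601), Rational(1, 2)) = Pow(Add(Mul(I, Pow(22, Rational(1, 2))), -3601), Rational(1, 2)) = Pow(Add(-3601, Mul(I, Pow(22, Rational(1, 2)))), Rational(1, 2))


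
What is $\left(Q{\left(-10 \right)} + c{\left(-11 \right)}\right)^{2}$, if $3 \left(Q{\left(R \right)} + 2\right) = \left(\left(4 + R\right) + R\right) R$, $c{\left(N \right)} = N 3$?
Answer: $\frac{3025}{9} \approx 336.11$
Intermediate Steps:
$c{\left(N \right)} = 3 N$
$Q{\left(R \right)} = -2 + \frac{R \left(4 + 2 R\right)}{3}$ ($Q{\left(R \right)} = -2 + \frac{\left(\left(4 + R\right) + R\right) R}{3} = -2 + \frac{\left(4 + 2 R\right) R}{3} = -2 + \frac{R \left(4 + 2 R\right)}{3}$)
$\left(Q{\left(-10 \right)} + c{\left(-11 \right)}\right)^{2} = \left(\left(-2 + \frac{2 \left(-10\right)^{2}}{3} + \frac{4}{3} \left(-10\right)\right) + 3 \left(-11\right)\right)^{2} = \left(\left(-2 + \frac{2}{3} \cdot 100 - \frac{40}{3}\right) - 33\right)^{2} = \left(\left(-2 + \frac{200}{3} - \frac{40}{3}\right) - 33\right)^{2} = \left(\frac{154}{3} - 33\right)^{2} = \left(\frac{55}{3}\right)^{2} = \frac{3025}{9}$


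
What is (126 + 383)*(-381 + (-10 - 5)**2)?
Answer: -79404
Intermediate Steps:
(126 + 383)*(-381 + (-10 - 5)**2) = 509*(-381 + (-15)**2) = 509*(-381 + 225) = 509*(-156) = -79404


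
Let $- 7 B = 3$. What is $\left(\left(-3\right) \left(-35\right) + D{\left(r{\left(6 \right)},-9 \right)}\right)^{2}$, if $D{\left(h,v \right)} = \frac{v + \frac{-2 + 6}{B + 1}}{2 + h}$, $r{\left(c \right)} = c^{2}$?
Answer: $\frac{3976036}{361} \approx 11014.0$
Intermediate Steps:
$B = - \frac{3}{7}$ ($B = \left(- \frac{1}{7}\right) 3 = - \frac{3}{7} \approx -0.42857$)
$D{\left(h,v \right)} = \frac{7 + v}{2 + h}$ ($D{\left(h,v \right)} = \frac{v + \frac{-2 + 6}{- \frac{3}{7} + 1}}{2 + h} = \frac{v + \frac{4}{\frac{4}{7}}}{2 + h} = \frac{v + 4 \cdot \frac{7}{4}}{2 + h} = \frac{v + 7}{2 + h} = \frac{7 + v}{2 + h}$)
$\left(\left(-3\right) \left(-35\right) + D{\left(r{\left(6 \right)},-9 \right)}\right)^{2} = \left(\left(-3\right) \left(-35\right) + \frac{7 - 9}{2 + 6^{2}}\right)^{2} = \left(105 + \frac{1}{2 + 36} \left(-2\right)\right)^{2} = \left(105 + \frac{1}{38} \left(-2\right)\right)^{2} = \left(105 - \frac{1}{19}\right)^{2} = \left(\frac{1994}{19}\right)^{2} = \frac{3976036}{361}$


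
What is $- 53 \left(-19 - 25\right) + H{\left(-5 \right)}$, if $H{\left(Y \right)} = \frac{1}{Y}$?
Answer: $\frac{11659}{5} \approx 2331.8$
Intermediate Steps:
$- 53 \left(-19 - 25\right) + H{\left(-5 \right)} = - 53 \left(-19 - 25\right) + \frac{1}{-5} = \left(-53\right) \left(-44\right) - \frac{1}{5} = 2332 - \frac{1}{5} = \frac{11659}{5}$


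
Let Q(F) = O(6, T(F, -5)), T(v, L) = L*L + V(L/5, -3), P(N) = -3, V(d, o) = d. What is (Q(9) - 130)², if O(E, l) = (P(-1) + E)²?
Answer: 14641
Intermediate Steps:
T(v, L) = L² + L/5 (T(v, L) = L*L + L/5 = L² + L*(⅕) = L² + L/5)
O(E, l) = (-3 + E)²
Q(F) = 9 (Q(F) = (-3 + 6)² = 3² = 9)
(Q(9) - 130)² = (9 - 130)² = (-121)² = 14641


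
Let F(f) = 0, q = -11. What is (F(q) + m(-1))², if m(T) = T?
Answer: 1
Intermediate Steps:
(F(q) + m(-1))² = (0 - 1)² = (-1)² = 1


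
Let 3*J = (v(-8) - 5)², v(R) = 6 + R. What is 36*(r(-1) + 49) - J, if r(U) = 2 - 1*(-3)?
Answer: 5783/3 ≈ 1927.7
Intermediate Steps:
r(U) = 5 (r(U) = 2 + 3 = 5)
J = 49/3 (J = ((6 - 8) - 5)²/3 = (-2 - 5)²/3 = (⅓)*(-7)² = (⅓)*49 = 49/3 ≈ 16.333)
36*(r(-1) + 49) - J = 36*(5 + 49) - 1*49/3 = 36*54 - 49/3 = 1944 - 49/3 = 5783/3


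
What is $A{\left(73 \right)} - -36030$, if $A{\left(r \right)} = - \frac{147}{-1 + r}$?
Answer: $\frac{864671}{24} \approx 36028.0$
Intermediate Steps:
$A{\left(73 \right)} - -36030 = - \frac{147}{-1 + 73} - -36030 = - \frac{147}{72} + 36030 = \left(-147\right) \frac{1}{72} + 36030 = - \frac{49}{24} + 36030 = \frac{864671}{24}$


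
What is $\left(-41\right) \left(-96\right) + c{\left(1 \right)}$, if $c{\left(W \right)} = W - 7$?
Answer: $3930$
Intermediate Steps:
$c{\left(W \right)} = -7 + W$ ($c{\left(W \right)} = W - 7 = -7 + W$)
$\left(-41\right) \left(-96\right) + c{\left(1 \right)} = \left(-41\right) \left(-96\right) + \left(-7 + 1\right) = 3936 - 6 = 3930$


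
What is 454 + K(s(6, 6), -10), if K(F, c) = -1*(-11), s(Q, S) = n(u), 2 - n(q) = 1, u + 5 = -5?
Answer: 465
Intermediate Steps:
u = -10 (u = -5 - 5 = -10)
n(q) = 1 (n(q) = 2 - 1*1 = 2 - 1 = 1)
s(Q, S) = 1
K(F, c) = 11
454 + K(s(6, 6), -10) = 454 + 11 = 465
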